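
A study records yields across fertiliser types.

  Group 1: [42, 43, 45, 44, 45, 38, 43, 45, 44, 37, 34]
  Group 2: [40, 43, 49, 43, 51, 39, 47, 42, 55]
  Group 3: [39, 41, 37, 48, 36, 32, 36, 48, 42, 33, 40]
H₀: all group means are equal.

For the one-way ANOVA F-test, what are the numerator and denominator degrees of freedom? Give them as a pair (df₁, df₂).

k = 3 groups, N = 31 total
df = (k−1, N−k) = (3−1, 31−3) = (2, 28)

degrees of freedom = [2, 28]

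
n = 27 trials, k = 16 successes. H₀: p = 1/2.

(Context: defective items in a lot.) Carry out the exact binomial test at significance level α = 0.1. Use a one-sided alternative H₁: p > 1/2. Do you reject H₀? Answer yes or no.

reject H₀: no

Exact binomial: n=27, k=16, p₀=1/2=0.5000
P(X≥16) from Σ C(n,i)·p₀^i·(1−p₀)^(n−i)
p-value (one-sided, H₁ greater) = 0.22103
At α=0.1: p ≥ α → fail to reject H₀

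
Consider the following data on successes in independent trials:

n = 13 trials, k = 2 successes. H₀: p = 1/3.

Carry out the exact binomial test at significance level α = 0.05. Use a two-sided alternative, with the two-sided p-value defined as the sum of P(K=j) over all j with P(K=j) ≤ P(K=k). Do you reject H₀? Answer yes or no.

reject H₀: no

Exact binomial: n=13, k=2, p₀=1/3=0.3333
P(X=j) = C(n,j)·p₀^j·(1−p₀)^(n−j); p = Σ P(X=j) over j with P(X=j) ≤ P(X=2)
p-value (two-sided) = 0.24227
At α=0.05: p ≥ α → fail to reject H₀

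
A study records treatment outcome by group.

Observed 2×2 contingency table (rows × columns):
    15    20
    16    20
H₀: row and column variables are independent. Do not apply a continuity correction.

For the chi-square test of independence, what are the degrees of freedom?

df = (r−1)(c−1) = (2−1)·(2−1) = 1

degrees of freedom = 1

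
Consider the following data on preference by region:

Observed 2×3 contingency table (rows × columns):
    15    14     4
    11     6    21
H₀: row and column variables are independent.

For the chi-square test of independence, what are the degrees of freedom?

df = (r−1)(c−1) = (2−1)·(3−1) = 2

degrees of freedom = 2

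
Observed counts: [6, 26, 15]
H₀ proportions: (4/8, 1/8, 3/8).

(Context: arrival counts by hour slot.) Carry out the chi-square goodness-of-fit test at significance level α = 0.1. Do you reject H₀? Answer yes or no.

n = 47; E_i = n·p_i = [23.50, 5.88, 17.62]
χ² = (6−23.50)²/23.50 + (26−5.88)²/5.88 + (15−17.62)²/17.62 = 82.3617
df = 2
p-value (upper-tail) = 0.00000
At α=0.1: p < α → reject H₀

reject H₀: yes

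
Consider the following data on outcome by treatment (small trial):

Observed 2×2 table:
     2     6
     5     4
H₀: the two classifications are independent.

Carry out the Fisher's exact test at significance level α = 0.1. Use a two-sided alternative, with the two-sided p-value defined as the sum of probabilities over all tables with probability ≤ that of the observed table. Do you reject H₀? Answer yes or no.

reject H₀: no

Margins: r₁=8, r₂=9, c₁=7, c₂=10, n=17
p_obs = C(8,2)·C(9,5)/C(17,7); sum pmf over tables with pmf ≤ p_obs
p-value (two-sided) = 0.33484
At α=0.1: p ≥ α → fail to reject H₀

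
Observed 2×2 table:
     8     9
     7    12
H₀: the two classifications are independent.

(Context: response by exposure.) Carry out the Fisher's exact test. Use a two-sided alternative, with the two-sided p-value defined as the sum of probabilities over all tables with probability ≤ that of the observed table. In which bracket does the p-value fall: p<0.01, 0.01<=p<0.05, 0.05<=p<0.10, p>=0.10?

p-value bracket: p>=0.10

Margins: r₁=17, r₂=19, c₁=15, c₂=21, n=36
p_obs = C(17,8)·C(19,7)/C(36,15); sum pmf over tables with pmf ≤ p_obs
p-value (two-sided) = 0.73600
→ bracket: p>=0.10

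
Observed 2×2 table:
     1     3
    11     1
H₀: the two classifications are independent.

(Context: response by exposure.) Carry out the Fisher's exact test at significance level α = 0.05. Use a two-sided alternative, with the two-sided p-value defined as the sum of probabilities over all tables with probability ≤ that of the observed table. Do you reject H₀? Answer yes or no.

reject H₀: yes

Margins: r₁=4, r₂=12, c₁=12, c₂=4, n=16
p_obs = C(4,1)·C(12,11)/C(16,12); sum pmf over tables with pmf ≤ p_obs
p-value (two-sided) = 0.02692
At α=0.05: p < α → reject H₀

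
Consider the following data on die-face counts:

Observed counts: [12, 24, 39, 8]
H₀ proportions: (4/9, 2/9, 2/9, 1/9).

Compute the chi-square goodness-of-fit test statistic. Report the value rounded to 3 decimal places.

test statistic = 41.536

n = 83; E_i = n·p_i = [36.89, 18.44, 18.44, 9.22]
χ² = (12−36.89)²/36.89 + (24−18.44)²/18.44 + (39−18.44)²/18.44 + (8−9.22)²/9.22 = 41.5361
df = 3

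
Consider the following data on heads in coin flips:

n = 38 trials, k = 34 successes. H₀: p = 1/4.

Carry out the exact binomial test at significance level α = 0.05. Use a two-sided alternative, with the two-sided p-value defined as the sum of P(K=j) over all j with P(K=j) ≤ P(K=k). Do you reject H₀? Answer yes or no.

Exact binomial: n=38, k=34, p₀=1/4=0.2500
P(X=j) = C(n,j)·p₀^j·(1−p₀)^(n−j); p = Σ P(X=j) over j with P(X=j) ≤ P(X=34)
p-value (two-sided) = 0.00000
At α=0.05: p < α → reject H₀

reject H₀: yes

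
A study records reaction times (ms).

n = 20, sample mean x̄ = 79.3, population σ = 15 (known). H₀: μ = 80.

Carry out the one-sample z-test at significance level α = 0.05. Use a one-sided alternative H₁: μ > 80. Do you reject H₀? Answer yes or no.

SE = σ/√n = 15/√20 = 3.3541
z = (x̄−μ₀)/SE = (79.3−80)/3.3541 = -0.2087
p-value (one-sided, H₁ greater) = 0.58266
At α=0.05: p ≥ α → fail to reject H₀

reject H₀: no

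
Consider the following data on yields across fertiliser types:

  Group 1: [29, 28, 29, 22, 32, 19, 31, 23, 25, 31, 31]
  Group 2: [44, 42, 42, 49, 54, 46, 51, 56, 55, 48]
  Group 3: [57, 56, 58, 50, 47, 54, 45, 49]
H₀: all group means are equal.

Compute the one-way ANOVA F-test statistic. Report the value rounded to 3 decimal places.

Group means [27.27, 48.70, 52.00], grand mean 41.483
SSB = Σnᵢ(x̄ᵢ−x̄)² = 3626.960; SSW = ΣΣ(x−x̄ᵢ)² = 604.282
MSB = 3626.960/2 = 1813.4798; MSW = 604.282/26 = 23.2416
F = MSB/MSW = 78.0273
df = (2, 26)

test statistic = 78.027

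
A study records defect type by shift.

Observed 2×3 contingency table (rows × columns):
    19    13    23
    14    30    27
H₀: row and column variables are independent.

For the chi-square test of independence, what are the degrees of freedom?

df = (r−1)(c−1) = (2−1)·(3−1) = 2

degrees of freedom = 2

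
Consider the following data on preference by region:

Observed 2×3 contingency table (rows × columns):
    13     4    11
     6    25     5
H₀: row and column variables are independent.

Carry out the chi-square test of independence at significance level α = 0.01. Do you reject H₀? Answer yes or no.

Row totals [28, 36], col totals [19, 29, 16], n=64
χ² = (13−8.31)²/8.31 + (4−12.69)²/12.69 + (11−7.00)²/7.00 + (6−10.69)²/10.69 + (25−16.31)²/16.31 + (5−9.00)²/9.00 = 19.3380
df = 2
p-value (upper-tail) = 0.00006
At α=0.01: p < α → reject H₀

reject H₀: yes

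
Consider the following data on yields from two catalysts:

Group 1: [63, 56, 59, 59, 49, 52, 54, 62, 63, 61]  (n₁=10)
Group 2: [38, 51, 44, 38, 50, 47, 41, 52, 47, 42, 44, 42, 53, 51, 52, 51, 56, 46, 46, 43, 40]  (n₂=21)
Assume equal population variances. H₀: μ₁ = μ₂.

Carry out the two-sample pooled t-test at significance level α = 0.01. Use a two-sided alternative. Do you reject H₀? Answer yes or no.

x̄₁=57.800, s₁=4.872, n₁=10
x̄₂=46.381, s₂=5.239, n₂=21
s_p² = [9·4.872² + 20·5.239²]/29 = 26.2949
SE = √(s_p²·(1/10+1/21)) = 1.9702
t = (57.800−46.381)/1.9702 = 5.7959
df = 29
p-value (two-sided) = 0.00000
At α=0.01: p < α → reject H₀

reject H₀: yes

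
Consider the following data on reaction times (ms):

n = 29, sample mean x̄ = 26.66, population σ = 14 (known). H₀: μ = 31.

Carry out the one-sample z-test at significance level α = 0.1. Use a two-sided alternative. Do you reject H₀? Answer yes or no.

SE = σ/√n = 14/√29 = 2.5997
z = (x̄−μ₀)/SE = (26.66−31)/2.5997 = -1.6694
p-value (two-sided) = 0.09504
At α=0.1: p < α → reject H₀

reject H₀: yes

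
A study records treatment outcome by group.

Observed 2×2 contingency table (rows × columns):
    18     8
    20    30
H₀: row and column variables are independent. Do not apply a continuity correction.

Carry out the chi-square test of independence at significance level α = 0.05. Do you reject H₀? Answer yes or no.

reject H₀: yes

Row totals [26, 50], col totals [38, 38], n=76
χ² = (18−13.00)²/13.00 + (8−13.00)²/13.00 + (20−25.00)²/25.00 + (30−25.00)²/25.00 = 5.8462
df = 1
p-value (upper-tail) = 0.01561
At α=0.05: p < α → reject H₀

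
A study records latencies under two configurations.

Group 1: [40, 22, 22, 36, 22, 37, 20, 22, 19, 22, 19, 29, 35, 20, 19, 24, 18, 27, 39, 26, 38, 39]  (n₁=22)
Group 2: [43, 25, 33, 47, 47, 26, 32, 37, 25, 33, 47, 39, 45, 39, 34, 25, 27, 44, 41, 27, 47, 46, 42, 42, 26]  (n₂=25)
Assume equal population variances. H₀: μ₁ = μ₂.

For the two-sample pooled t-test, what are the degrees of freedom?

df = n₁ + n₂ − 2 = 22 + 25 − 2 = 45

degrees of freedom = 45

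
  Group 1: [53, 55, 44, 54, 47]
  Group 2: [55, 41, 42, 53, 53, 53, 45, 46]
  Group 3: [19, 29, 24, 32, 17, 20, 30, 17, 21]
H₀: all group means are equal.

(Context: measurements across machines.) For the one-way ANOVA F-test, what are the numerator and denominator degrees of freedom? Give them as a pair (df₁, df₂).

degrees of freedom = [2, 19]

k = 3 groups, N = 22 total
df = (k−1, N−k) = (3−1, 22−3) = (2, 19)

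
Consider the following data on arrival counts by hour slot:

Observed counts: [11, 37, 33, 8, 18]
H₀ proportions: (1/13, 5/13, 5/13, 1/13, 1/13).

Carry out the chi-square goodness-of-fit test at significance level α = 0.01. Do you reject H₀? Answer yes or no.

reject H₀: yes

n = 107; E_i = n·p_i = [8.23, 41.15, 41.15, 8.23, 8.23]
χ² = (11−8.23)²/8.23 + (37−41.15)²/41.15 + (33−41.15)²/41.15 + (8−8.23)²/8.23 + (18−8.23)²/8.23 = 14.5682
df = 4
p-value (upper-tail) = 0.00569
At α=0.01: p < α → reject H₀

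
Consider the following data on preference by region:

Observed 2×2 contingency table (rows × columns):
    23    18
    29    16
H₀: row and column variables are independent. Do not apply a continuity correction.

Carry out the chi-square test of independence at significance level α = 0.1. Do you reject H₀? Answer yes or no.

reject H₀: no

Row totals [41, 45], col totals [52, 34], n=86
χ² = (23−24.79)²/24.79 + (18−16.21)²/16.21 + (29−27.21)²/27.21 + (16−17.79)²/17.79 = 0.6253
df = 1
p-value (upper-tail) = 0.42910
At α=0.1: p ≥ α → fail to reject H₀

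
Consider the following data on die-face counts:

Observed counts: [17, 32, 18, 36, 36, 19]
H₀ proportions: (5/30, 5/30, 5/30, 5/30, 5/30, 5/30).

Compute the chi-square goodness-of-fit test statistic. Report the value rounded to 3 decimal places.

n = 158; E_i = n·p_i = [26.33, 26.33, 26.33, 26.33, 26.33, 26.33]
χ² = (17−26.33)²/26.33 + (32−26.33)²/26.33 + (18−26.33)²/26.33 + (36−26.33)²/26.33 + (36−26.33)²/26.33 + (19−26.33)²/26.33 = 16.3038
df = 5

test statistic = 16.304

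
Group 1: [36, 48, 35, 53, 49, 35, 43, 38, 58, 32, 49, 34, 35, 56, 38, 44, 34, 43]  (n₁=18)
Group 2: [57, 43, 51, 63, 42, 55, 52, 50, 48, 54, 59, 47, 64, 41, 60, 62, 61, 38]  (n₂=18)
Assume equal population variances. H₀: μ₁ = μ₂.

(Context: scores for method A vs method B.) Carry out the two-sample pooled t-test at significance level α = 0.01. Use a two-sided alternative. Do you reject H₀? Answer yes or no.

x̄₁=42.222, s₁=8.243, n₁=18
x̄₂=52.611, s₂=8.168, n₂=18
s_p² = [17·8.243² + 17·8.168²]/34 = 67.3350
SE = √(s_p²·(1/18+1/18)) = 2.7353
t = (42.222−52.611)/2.7353 = -3.7981
df = 34
p-value (two-sided) = 0.00058
At α=0.01: p < α → reject H₀

reject H₀: yes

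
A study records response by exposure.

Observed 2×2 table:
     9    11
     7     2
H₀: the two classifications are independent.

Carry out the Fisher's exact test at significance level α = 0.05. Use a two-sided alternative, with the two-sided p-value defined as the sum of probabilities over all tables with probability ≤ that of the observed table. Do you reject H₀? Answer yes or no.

reject H₀: no

Margins: r₁=20, r₂=9, c₁=16, c₂=13, n=29
p_obs = C(20,9)·C(9,7)/C(29,16); sum pmf over tables with pmf ≤ p_obs
p-value (two-sided) = 0.12964
At α=0.05: p ≥ α → fail to reject H₀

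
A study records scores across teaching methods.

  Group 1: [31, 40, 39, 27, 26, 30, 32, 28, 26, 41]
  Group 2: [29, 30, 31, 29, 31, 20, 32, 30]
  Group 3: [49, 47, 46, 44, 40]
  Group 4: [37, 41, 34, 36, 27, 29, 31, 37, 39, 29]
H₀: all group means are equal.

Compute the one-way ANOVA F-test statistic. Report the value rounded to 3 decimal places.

test statistic = 12.641

Group means [32.00, 29.00, 45.20, 34.00], grand mean 33.879
SSB = Σnᵢ(x̄ᵢ−x̄)² = 866.715; SSW = ΣΣ(x−x̄ᵢ)² = 662.800
MSB = 866.715/3 = 288.9051; MSW = 662.800/29 = 22.8552
F = MSB/MSW = 12.6407
df = (3, 29)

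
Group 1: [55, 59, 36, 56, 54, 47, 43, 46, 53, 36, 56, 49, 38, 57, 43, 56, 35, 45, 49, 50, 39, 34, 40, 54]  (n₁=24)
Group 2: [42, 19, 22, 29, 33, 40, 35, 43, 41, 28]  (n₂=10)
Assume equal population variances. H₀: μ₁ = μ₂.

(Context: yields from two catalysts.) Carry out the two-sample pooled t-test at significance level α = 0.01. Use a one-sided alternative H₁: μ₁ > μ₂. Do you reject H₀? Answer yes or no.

reject H₀: yes

x̄₁=47.083, s₁=8.043, n₁=24
x̄₂=33.200, s₂=8.535, n₂=10
s_p² = [23·8.043² + 9·8.535²]/32 = 66.9823
SE = √(s_p²·(1/24+1/10)) = 3.0804
t = (47.083−33.200)/3.0804 = 4.5069
df = 32
p-value (one-sided, H₁ greater) = 0.00004
At α=0.01: p < α → reject H₀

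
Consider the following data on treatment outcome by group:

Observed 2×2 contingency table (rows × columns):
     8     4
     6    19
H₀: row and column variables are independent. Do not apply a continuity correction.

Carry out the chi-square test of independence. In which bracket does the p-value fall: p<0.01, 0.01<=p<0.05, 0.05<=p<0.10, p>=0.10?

Row totals [12, 25], col totals [14, 23], n=37
χ² = (8−4.54)²/4.54 + (4−7.46)²/7.46 + (6−9.46)²/9.46 + (19−15.54)²/15.54 = 6.2754
df = 1
p-value (upper-tail) = 0.01224
→ bracket: 0.01<=p<0.05

p-value bracket: 0.01<=p<0.05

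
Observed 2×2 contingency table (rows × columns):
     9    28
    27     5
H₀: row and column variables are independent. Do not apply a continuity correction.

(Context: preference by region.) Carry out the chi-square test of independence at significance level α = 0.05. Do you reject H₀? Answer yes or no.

reject H₀: yes

Row totals [37, 32], col totals [36, 33], n=69
χ² = (9−19.30)²/19.30 + (28−17.70)²/17.70 + (27−16.70)²/16.70 + (5−15.30)²/15.30 = 24.7982
df = 1
p-value (upper-tail) = 0.00000
At α=0.05: p < α → reject H₀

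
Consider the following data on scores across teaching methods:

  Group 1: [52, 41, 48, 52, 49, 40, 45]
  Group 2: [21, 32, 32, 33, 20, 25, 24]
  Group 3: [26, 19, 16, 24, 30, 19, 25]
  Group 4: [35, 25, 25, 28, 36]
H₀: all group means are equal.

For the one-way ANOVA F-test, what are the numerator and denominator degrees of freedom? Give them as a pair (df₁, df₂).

degrees of freedom = [3, 22]

k = 4 groups, N = 26 total
df = (k−1, N−k) = (4−1, 26−4) = (3, 22)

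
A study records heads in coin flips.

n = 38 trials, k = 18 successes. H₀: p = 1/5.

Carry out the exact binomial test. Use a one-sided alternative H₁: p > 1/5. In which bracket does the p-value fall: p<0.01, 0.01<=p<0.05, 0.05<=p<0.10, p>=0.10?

Exact binomial: n=38, k=18, p₀=1/5=0.2000
P(X≥18) from Σ C(n,i)·p₀^i·(1−p₀)^(n−i)
p-value (one-sided, H₁ greater) = 0.00014
→ bracket: p<0.01

p-value bracket: p<0.01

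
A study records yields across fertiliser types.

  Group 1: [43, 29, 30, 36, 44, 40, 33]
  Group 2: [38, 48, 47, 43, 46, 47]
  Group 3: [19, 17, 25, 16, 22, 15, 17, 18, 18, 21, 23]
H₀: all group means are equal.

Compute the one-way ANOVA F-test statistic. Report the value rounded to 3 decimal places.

Group means [36.43, 44.83, 19.18], grand mean 30.625
SSB = Σnᵢ(x̄ᵢ−x̄)² = 2887.441; SSW = ΣΣ(x−x̄ᵢ)² = 392.184
MSB = 2887.441/2 = 1443.7205; MSW = 392.184/21 = 18.6754
F = MSB/MSW = 77.3059
df = (2, 21)

test statistic = 77.306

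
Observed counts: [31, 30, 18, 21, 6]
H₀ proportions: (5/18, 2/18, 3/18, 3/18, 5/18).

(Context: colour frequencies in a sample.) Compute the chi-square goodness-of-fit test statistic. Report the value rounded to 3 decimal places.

test statistic = 47.577

n = 106; E_i = n·p_i = [29.44, 11.78, 17.67, 17.67, 29.44]
χ² = (31−29.44)²/29.44 + (30−11.78)²/11.78 + (18−17.67)²/17.67 + (21−17.67)²/17.67 + (6−29.44)²/29.44 = 47.5774
df = 4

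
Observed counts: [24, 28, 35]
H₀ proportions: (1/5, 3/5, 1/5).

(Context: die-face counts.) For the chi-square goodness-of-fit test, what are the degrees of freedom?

degrees of freedom = 2

df = k − 1 = 3 − 1 = 2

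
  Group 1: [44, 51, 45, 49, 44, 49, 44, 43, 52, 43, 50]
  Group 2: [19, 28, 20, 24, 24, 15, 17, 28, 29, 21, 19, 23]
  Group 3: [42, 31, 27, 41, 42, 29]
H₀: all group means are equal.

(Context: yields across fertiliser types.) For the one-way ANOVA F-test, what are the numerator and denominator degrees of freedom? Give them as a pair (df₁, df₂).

k = 3 groups, N = 29 total
df = (k−1, N−k) = (3−1, 29−3) = (2, 26)

degrees of freedom = [2, 26]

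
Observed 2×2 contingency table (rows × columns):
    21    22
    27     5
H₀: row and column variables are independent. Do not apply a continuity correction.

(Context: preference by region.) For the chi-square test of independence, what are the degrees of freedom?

degrees of freedom = 1

df = (r−1)(c−1) = (2−1)·(2−1) = 1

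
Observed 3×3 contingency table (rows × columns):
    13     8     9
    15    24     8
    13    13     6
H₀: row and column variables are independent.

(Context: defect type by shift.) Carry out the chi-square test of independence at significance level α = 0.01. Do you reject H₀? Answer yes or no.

Row totals [30, 47, 32], col totals [41, 45, 23], n=109
χ² = (13−11.28)²/11.28 + (8−12.39)²/12.39 + (9−6.33)²/6.33 + (15−17.68)²/17.68 + (24−19.40)²/19.40 + (8−9.92)²/9.92 + (13−12.04)²/12.04 + (13−13.21)²/13.21 + (6−6.75)²/6.75 = 4.9692
df = 4
p-value (upper-tail) = 0.29047
At α=0.01: p ≥ α → fail to reject H₀

reject H₀: no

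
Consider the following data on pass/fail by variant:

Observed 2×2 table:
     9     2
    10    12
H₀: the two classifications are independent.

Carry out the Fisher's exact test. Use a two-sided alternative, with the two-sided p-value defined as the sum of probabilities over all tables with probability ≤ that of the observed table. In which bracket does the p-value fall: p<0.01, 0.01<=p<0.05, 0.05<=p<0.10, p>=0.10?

Margins: r₁=11, r₂=22, c₁=19, c₂=14, n=33
p_obs = C(11,9)·C(22,10)/C(33,19); sum pmf over tables with pmf ≤ p_obs
p-value (two-sided) = 0.06741
→ bracket: 0.05<=p<0.10

p-value bracket: 0.05<=p<0.10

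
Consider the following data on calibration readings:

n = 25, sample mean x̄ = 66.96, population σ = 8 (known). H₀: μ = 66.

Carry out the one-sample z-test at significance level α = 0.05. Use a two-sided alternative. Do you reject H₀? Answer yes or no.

SE = σ/√n = 8/√25 = 1.6000
z = (x̄−μ₀)/SE = (66.96−66)/1.6000 = 0.6000
p-value (two-sided) = 0.54851
At α=0.05: p ≥ α → fail to reject H₀

reject H₀: no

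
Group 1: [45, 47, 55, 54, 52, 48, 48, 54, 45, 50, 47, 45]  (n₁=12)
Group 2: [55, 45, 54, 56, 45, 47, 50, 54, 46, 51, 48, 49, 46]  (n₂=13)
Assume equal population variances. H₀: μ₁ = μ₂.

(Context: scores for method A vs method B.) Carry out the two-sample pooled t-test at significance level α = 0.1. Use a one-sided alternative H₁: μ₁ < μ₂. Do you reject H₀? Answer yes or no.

reject H₀: no

x̄₁=49.167, s₁=3.738, n₁=12
x̄₂=49.692, s₂=3.966, n₂=13
s_p² = [11·3.738² + 12·3.966²]/23 = 14.8885
SE = √(s_p²·(1/12+1/13)) = 1.5447
t = (49.167−49.692)/1.5447 = -0.3403
df = 23
p-value (one-sided, H₁ less) = 0.36836
At α=0.1: p ≥ α → fail to reject H₀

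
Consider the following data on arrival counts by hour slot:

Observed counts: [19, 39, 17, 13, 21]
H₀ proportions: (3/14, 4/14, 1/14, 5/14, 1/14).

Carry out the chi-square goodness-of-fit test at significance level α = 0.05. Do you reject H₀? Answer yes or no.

n = 109; E_i = n·p_i = [23.36, 31.14, 7.79, 38.93, 7.79]
χ² = (19−23.36)²/23.36 + (39−31.14)²/31.14 + (17−7.79)²/7.79 + (13−38.93)²/38.93 + (21−7.79)²/7.79 = 53.3979
df = 4
p-value (upper-tail) = 0.00000
At α=0.05: p < α → reject H₀

reject H₀: yes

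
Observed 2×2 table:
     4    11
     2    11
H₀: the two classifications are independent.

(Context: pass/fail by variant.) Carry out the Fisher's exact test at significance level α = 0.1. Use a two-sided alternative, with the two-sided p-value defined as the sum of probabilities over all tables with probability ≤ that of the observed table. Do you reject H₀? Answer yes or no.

reject H₀: no

Margins: r₁=15, r₂=13, c₁=6, c₂=22, n=28
p_obs = C(15,4)·C(13,2)/C(28,6); sum pmf over tables with pmf ≤ p_obs
p-value (two-sided) = 0.65459
At α=0.1: p ≥ α → fail to reject H₀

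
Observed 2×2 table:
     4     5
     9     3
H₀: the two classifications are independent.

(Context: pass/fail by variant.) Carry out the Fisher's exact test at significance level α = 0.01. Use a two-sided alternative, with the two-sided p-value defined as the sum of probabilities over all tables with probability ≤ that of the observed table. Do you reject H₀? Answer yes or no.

reject H₀: no

Margins: r₁=9, r₂=12, c₁=13, c₂=8, n=21
p_obs = C(9,4)·C(12,9)/C(21,13); sum pmf over tables with pmf ≤ p_obs
p-value (two-sided) = 0.20310
At α=0.01: p ≥ α → fail to reject H₀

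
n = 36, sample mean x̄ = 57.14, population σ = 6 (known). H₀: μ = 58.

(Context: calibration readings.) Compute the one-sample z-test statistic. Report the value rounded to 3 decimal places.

test statistic = -0.860

SE = σ/√n = 6/√36 = 1.0000
z = (x̄−μ₀)/SE = (57.14−58)/1.0000 = -0.8600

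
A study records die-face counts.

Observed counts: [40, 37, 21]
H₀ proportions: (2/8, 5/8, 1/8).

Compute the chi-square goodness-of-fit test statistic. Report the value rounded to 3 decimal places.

n = 98; E_i = n·p_i = [24.50, 61.25, 12.25]
χ² = (40−24.50)²/24.50 + (37−61.25)²/61.25 + (21−12.25)²/12.25 = 25.6571
df = 2

test statistic = 25.657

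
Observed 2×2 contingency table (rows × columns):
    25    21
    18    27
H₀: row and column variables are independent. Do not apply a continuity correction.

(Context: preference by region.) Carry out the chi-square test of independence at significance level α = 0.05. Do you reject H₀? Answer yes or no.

Row totals [46, 45], col totals [43, 48], n=91
χ² = (25−21.74)²/21.74 + (21−24.26)²/24.26 + (18−21.26)²/21.26 + (27−23.74)²/23.74 = 1.8788
df = 1
p-value (upper-tail) = 0.17047
At α=0.05: p ≥ α → fail to reject H₀

reject H₀: no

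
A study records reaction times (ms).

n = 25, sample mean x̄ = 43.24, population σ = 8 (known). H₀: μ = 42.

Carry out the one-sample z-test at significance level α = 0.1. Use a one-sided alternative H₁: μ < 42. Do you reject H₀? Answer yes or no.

SE = σ/√n = 8/√25 = 1.6000
z = (x̄−μ₀)/SE = (43.24−42)/1.6000 = 0.7750
p-value (one-sided, H₁ less) = 0.78083
At α=0.1: p ≥ α → fail to reject H₀

reject H₀: no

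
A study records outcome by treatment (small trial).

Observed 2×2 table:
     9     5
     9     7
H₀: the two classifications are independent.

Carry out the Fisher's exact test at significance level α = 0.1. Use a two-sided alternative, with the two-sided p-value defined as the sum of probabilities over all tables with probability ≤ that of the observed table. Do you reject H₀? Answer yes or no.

reject H₀: no

Margins: r₁=14, r₂=16, c₁=18, c₂=12, n=30
p_obs = C(14,9)·C(16,9)/C(30,18); sum pmf over tables with pmf ≤ p_obs
p-value (two-sided) = 0.72197
At α=0.1: p ≥ α → fail to reject H₀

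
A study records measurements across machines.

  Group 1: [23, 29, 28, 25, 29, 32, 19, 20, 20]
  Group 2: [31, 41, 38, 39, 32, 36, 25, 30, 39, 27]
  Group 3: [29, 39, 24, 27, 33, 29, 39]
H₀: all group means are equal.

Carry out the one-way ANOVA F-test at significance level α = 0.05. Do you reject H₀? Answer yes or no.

reject H₀: yes

Group means [25.00, 33.80, 31.43], grand mean 30.115
SSB = Σnᵢ(x̄ᵢ−x̄)² = 383.340; SSW = ΣΣ(x−x̄ᵢ)² = 661.314
MSB = 383.340/2 = 191.6698; MSW = 661.314/23 = 28.7528
F = MSB/MSW = 6.6661
df = (2, 23)
p-value (upper-tail) = 0.00521
At α=0.05: p < α → reject H₀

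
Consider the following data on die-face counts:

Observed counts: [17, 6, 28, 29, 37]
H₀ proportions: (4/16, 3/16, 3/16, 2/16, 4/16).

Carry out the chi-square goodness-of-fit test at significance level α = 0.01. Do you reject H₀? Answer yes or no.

reject H₀: yes

n = 117; E_i = n·p_i = [29.25, 21.94, 21.94, 14.62, 29.25]
χ² = (17−29.25)²/29.25 + (6−21.94)²/21.94 + (28−21.94)²/21.94 + (29−14.62)²/14.62 + (37−29.25)²/29.25 = 34.5670
df = 4
p-value (upper-tail) = 0.00000
At α=0.01: p < α → reject H₀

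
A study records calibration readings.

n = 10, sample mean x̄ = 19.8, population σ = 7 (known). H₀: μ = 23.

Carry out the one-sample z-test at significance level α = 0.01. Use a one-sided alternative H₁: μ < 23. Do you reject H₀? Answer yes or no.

SE = σ/√n = 7/√10 = 2.2136
z = (x̄−μ₀)/SE = (19.8−23)/2.2136 = -1.4456
p-value (one-sided, H₁ less) = 0.07414
At α=0.01: p ≥ α → fail to reject H₀

reject H₀: no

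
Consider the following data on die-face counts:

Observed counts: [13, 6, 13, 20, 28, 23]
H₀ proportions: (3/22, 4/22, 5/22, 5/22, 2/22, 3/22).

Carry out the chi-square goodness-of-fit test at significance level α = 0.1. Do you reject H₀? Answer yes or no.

n = 103; E_i = n·p_i = [14.05, 18.73, 23.41, 23.41, 9.36, 14.05]
χ² = (13−14.05)²/14.05 + (6−18.73)²/18.73 + (13−23.41)²/23.41 + (20−23.41)²/23.41 + (28−9.36)²/9.36 + (23−14.05)²/14.05 = 56.6531
df = 5
p-value (upper-tail) = 0.00000
At α=0.1: p < α → reject H₀

reject H₀: yes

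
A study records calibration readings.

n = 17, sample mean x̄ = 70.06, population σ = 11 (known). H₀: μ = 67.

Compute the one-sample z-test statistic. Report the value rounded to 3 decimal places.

test statistic = 1.147

SE = σ/√n = 11/√17 = 2.6679
z = (x̄−μ₀)/SE = (70.06−67)/2.6679 = 1.1470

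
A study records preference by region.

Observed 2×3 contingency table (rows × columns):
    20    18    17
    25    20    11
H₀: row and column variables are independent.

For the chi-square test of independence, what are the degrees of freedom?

degrees of freedom = 2

df = (r−1)(c−1) = (2−1)·(3−1) = 2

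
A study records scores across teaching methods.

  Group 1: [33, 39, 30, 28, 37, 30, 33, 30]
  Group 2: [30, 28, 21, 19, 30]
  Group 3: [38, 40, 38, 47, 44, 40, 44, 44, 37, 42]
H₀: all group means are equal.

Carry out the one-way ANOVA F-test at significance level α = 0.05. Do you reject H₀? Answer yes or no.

reject H₀: yes

Group means [32.50, 25.60, 41.40], grand mean 34.870
SSB = Σnᵢ(x̄ᵢ−x̄)² = 901.009; SSW = ΣΣ(x−x̄ᵢ)² = 309.600
MSB = 901.009/2 = 450.5043; MSW = 309.600/20 = 15.4800
F = MSB/MSW = 29.1023
df = (2, 20)
p-value (upper-tail) = 0.00000
At α=0.05: p < α → reject H₀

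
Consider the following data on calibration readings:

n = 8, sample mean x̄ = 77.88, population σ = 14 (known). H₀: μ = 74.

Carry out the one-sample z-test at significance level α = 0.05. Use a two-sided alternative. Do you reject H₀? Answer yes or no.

reject H₀: no

SE = σ/√n = 14/√8 = 4.9497
z = (x̄−μ₀)/SE = (77.88−74)/4.9497 = 0.7839
p-value (two-sided) = 0.43311
At α=0.05: p ≥ α → fail to reject H₀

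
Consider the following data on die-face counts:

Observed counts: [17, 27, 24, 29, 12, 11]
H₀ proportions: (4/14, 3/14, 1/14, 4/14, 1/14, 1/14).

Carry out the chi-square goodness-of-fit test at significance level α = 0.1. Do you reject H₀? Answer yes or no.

reject H₀: yes

n = 120; E_i = n·p_i = [34.29, 25.71, 8.57, 34.29, 8.57, 8.57]
χ² = (17−34.29)²/34.29 + (27−25.71)²/25.71 + (24−8.57)²/8.57 + (29−34.29)²/34.29 + (12−8.57)²/8.57 + (11−8.57)²/8.57 = 39.4250
df = 5
p-value (upper-tail) = 0.00000
At α=0.1: p < α → reject H₀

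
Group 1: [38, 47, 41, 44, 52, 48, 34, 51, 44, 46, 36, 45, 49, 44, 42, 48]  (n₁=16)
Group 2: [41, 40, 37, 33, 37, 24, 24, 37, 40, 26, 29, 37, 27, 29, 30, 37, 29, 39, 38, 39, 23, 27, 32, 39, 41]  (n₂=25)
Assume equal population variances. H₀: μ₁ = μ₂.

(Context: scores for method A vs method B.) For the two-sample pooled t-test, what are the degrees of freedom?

df = n₁ + n₂ − 2 = 16 + 25 − 2 = 39

degrees of freedom = 39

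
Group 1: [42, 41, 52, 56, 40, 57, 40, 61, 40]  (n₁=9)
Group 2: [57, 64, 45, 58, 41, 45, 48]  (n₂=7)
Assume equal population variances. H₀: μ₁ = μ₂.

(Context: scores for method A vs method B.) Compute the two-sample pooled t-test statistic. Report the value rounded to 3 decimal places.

test statistic = -0.800

x̄₁=47.667, s₁=8.703, n₁=9
x̄₂=51.143, s₂=8.513, n₂=7
s_p² = [8·8.703² + 6·8.513²]/14 = 74.3469
SE = √(s_p²·(1/9+1/7)) = 4.3453
t = (47.667−51.143)/4.3453 = -0.8000
df = 14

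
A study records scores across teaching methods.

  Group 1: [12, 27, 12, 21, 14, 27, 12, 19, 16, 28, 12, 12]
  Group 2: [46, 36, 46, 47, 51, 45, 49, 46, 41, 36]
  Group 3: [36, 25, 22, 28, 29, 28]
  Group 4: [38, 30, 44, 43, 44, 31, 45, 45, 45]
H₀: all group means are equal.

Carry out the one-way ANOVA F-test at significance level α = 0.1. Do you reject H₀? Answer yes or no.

reject H₀: yes

Group means [17.67, 44.30, 28.00, 40.56], grand mean 32.108
SSB = Σnᵢ(x̄ᵢ−x̄)² = 4732.579; SSW = ΣΣ(x−x̄ᵢ)² = 1110.989
MSB = 4732.579/3 = 1577.5262; MSW = 1110.989/33 = 33.6663
F = MSB/MSW = 46.8577
df = (3, 33)
p-value (upper-tail) = 0.00000
At α=0.1: p < α → reject H₀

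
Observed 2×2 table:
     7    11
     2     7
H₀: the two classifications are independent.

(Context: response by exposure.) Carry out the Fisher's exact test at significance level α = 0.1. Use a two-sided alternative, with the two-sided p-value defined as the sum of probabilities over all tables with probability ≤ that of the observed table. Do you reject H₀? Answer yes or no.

Margins: r₁=18, r₂=9, c₁=9, c₂=18, n=27
p_obs = C(18,7)·C(9,2)/C(27,9); sum pmf over tables with pmf ≤ p_obs
p-value (two-sided) = 0.66729
At α=0.1: p ≥ α → fail to reject H₀

reject H₀: no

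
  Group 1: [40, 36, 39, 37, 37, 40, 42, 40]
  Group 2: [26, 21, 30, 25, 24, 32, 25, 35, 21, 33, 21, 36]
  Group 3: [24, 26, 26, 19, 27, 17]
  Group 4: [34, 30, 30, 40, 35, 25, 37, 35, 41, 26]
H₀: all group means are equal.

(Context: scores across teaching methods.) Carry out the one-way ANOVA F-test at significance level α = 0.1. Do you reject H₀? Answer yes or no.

reject H₀: yes

Group means [38.88, 27.42, 23.17, 33.30], grand mean 30.889
SSB = Σnᵢ(x̄ᵢ−x̄)² = 1070.831; SSW = ΣΣ(x−x̄ᵢ)² = 722.725
MSB = 1070.831/3 = 356.9435; MSW = 722.725/32 = 22.5852
F = MSB/MSW = 15.8043
df = (3, 32)
p-value (upper-tail) = 0.00000
At α=0.1: p < α → reject H₀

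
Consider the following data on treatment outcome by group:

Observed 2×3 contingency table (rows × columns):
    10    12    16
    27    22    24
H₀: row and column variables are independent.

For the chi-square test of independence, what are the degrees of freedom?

df = (r−1)(c−1) = (2−1)·(3−1) = 2

degrees of freedom = 2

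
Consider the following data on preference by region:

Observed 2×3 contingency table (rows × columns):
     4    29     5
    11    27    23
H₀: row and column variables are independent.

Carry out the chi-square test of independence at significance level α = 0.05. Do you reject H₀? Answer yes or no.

reject H₀: yes

Row totals [38, 61], col totals [15, 56, 28], n=99
χ² = (4−5.76)²/5.76 + (29−21.49)²/21.49 + (5−10.75)²/10.75 + (11−9.24)²/9.24 + (27−34.51)²/34.51 + (23−17.25)²/17.25 = 10.1119
df = 2
p-value (upper-tail) = 0.00637
At α=0.05: p < α → reject H₀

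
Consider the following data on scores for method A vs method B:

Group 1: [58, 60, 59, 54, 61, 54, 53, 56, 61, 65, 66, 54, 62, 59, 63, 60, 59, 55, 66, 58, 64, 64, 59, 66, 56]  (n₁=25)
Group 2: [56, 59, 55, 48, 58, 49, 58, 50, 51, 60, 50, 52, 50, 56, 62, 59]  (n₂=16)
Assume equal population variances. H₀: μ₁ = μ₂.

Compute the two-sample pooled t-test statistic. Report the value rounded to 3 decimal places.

x̄₁=59.680, s₁=4.100, n₁=25
x̄₂=54.562, s₂=4.531, n₂=16
s_p² = [24·4.100² + 15·4.531²]/39 = 18.2404
SE = √(s_p²·(1/25+1/16)) = 1.3673
t = (59.680−54.562)/1.3673 = 3.7426
df = 39

test statistic = 3.743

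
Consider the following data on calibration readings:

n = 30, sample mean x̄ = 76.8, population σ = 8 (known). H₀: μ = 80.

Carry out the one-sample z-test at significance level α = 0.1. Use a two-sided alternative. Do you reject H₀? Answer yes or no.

reject H₀: yes

SE = σ/√n = 8/√30 = 1.4606
z = (x̄−μ₀)/SE = (76.8−80)/1.4606 = -2.1909
p-value (two-sided) = 0.02846
At α=0.1: p < α → reject H₀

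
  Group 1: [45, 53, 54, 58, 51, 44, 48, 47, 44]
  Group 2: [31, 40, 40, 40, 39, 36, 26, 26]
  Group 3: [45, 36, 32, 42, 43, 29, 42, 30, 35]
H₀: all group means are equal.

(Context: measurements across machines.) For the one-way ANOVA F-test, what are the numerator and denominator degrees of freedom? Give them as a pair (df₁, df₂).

k = 3 groups, N = 26 total
df = (k−1, N−k) = (3−1, 26−3) = (2, 23)

degrees of freedom = [2, 23]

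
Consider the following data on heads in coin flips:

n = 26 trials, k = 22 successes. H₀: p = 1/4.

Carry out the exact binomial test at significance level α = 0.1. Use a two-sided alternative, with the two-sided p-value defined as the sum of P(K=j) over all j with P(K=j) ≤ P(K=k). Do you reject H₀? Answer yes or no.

Exact binomial: n=26, k=22, p₀=1/4=0.2500
P(X=j) = C(n,j)·p₀^j·(1−p₀)^(n−j); p = Σ P(X=j) over j with P(X=j) ≤ P(X=22)
p-value (two-sided) = 0.00000
At α=0.1: p < α → reject H₀

reject H₀: yes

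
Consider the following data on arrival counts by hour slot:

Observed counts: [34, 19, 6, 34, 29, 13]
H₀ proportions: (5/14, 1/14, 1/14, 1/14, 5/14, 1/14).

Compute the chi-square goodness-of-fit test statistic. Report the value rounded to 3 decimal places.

test statistic = 84.997

n = 135; E_i = n·p_i = [48.21, 9.64, 9.64, 9.64, 48.21, 9.64]
χ² = (34−48.21)²/48.21 + (19−9.64)²/9.64 + (6−9.64)²/9.64 + (34−9.64)²/9.64 + (29−48.21)²/48.21 + (13−9.64)²/9.64 = 84.9970
df = 5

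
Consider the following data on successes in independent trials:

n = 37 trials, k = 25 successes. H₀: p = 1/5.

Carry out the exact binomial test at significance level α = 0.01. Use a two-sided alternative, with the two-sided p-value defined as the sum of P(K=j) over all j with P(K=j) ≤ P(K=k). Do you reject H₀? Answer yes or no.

Exact binomial: n=37, k=25, p₀=1/5=0.2000
P(X=j) = C(n,j)·p₀^j·(1−p₀)^(n−j); p = Σ P(X=j) over j with P(X=j) ≤ P(X=25)
p-value (two-sided) = 0.00000
At α=0.01: p < α → reject H₀

reject H₀: yes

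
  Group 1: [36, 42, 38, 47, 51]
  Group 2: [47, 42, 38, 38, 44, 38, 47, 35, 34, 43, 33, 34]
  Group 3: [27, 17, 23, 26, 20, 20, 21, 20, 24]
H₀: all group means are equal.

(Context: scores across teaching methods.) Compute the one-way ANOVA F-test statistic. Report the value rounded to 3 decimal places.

Group means [42.80, 39.42, 22.00], grand mean 34.038
SSB = Σnᵢ(x̄ᵢ−x̄)² = 2035.245; SSW = ΣΣ(x−x̄ᵢ)² = 519.717
MSB = 2035.245/2 = 1017.6224; MSW = 519.717/23 = 22.5964
F = MSB/MSW = 45.0348
df = (2, 23)

test statistic = 45.035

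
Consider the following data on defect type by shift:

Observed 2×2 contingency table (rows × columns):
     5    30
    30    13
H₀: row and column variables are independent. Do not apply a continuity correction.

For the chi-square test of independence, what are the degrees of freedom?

degrees of freedom = 1

df = (r−1)(c−1) = (2−1)·(2−1) = 1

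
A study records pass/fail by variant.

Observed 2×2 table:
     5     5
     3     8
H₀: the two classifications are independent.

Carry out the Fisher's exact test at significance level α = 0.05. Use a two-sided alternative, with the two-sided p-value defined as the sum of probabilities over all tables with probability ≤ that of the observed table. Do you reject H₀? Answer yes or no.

Margins: r₁=10, r₂=11, c₁=8, c₂=13, n=21
p_obs = C(10,5)·C(11,3)/C(21,8); sum pmf over tables with pmf ≤ p_obs
p-value (two-sided) = 0.38700
At α=0.05: p ≥ α → fail to reject H₀

reject H₀: no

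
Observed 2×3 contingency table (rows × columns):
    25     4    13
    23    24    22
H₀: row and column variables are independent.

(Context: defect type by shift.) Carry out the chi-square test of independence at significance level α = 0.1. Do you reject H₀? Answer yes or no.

reject H₀: yes

Row totals [42, 69], col totals [48, 28, 35], n=111
χ² = (25−18.16)²/18.16 + (4−10.59)²/10.59 + (13−13.24)²/13.24 + (23−29.84)²/29.84 + (24−17.41)²/17.41 + (22−21.76)²/21.76 = 10.7519
df = 2
p-value (upper-tail) = 0.00463
At α=0.1: p < α → reject H₀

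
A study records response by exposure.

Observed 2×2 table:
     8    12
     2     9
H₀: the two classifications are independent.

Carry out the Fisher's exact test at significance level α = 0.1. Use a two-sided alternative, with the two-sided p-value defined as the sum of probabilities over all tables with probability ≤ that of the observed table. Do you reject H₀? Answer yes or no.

reject H₀: no

Margins: r₁=20, r₂=11, c₁=10, c₂=21, n=31
p_obs = C(20,8)·C(11,2)/C(31,10); sum pmf over tables with pmf ≤ p_obs
p-value (two-sided) = 0.26172
At α=0.1: p ≥ α → fail to reject H₀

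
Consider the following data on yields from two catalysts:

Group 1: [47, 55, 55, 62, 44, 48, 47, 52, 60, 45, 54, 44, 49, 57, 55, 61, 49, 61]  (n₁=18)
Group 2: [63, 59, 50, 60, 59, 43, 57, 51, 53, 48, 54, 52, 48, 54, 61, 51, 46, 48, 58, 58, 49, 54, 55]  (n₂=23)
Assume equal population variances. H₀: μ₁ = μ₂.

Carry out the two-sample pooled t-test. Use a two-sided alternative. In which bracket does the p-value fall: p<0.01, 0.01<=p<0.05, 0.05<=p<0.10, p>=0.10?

p-value bracket: p>=0.10

x̄₁=52.500, s₁=6.129, n₁=18
x̄₂=53.522, s₂=5.265, n₂=23
s_p² = [17·6.129² + 22·5.265²]/39 = 32.0061
SE = √(s_p²·(1/18+1/23)) = 1.7804
t = (52.500−53.522)/1.7804 = -0.5739
df = 39
p-value (two-sided) = 0.56933
→ bracket: p>=0.10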